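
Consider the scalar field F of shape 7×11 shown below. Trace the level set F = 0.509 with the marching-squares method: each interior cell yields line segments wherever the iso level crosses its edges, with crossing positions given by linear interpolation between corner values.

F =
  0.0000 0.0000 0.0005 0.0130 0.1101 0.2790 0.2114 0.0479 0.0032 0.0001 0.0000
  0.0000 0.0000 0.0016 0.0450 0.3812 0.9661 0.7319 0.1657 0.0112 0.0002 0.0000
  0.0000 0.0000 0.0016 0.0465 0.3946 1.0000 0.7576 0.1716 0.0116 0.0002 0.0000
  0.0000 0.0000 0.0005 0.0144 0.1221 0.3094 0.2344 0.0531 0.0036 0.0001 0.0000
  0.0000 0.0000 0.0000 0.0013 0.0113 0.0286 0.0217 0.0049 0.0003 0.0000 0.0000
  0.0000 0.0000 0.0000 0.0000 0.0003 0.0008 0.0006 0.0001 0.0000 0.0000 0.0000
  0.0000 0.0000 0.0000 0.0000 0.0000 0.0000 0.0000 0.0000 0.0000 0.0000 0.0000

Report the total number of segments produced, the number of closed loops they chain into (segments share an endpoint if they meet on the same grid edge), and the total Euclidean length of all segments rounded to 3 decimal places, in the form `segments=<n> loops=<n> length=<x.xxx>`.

segments=8 loops=1 length=7.380

cell (0,4): code 0100 → (0.335,5.000)–(1.000,4.218)
cell (0,5): code 1100 → (0.572,6.000)–(0.335,5.000)
cell (0,6): code 1000 → (1.000,6.394)–(0.572,6.000)
cell (1,4): code 0110 → (1.000,4.218)–(2.000,4.189)
cell (1,6): code 1001 → (2.000,6.424)–(1.000,6.394)
cell (2,4): code 0010 → (2.000,4.189)–(2.711,5.000)
cell (2,5): code 0011 → (2.711,5.000)–(2.475,6.000)
cell (2,6): code 0001 → (2.475,6.000)–(2.000,6.424)
total: 8 segments, chained into 1 closed loop(s), length Σ = 7.379574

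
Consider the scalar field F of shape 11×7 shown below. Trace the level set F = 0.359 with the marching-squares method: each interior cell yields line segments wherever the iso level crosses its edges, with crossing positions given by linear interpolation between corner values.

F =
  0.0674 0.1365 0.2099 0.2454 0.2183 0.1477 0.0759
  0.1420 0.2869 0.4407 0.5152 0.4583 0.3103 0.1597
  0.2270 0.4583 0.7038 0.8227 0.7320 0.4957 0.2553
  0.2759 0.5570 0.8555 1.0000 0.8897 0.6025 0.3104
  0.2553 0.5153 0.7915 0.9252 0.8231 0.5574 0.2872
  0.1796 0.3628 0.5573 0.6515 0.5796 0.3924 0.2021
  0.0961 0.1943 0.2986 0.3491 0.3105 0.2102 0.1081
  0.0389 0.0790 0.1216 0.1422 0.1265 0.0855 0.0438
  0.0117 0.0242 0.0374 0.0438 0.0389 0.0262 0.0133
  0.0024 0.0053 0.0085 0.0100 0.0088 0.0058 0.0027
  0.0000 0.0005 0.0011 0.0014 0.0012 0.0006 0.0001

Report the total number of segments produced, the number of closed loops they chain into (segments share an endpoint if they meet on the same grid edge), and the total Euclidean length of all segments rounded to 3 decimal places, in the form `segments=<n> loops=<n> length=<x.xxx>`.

cell (0,1): code 0100 → (0.646,2.000)–(1.000,1.469)
cell (0,2): code 1100 → (0.421,3.000)–(0.646,2.000)
cell (0,3): code 1100 → (0.586,4.000)–(0.421,3.000)
cell (0,4): code 1000 → (1.000,4.671)–(0.586,4.000)
cell (1,0): code 0100 → (1.421,1.000)–(2.000,0.571)
cell (1,1): code 1110 → (1.000,1.469)–(1.421,1.000)
cell (1,4): code 1101 → (1.263,5.000)–(1.000,4.671)
cell (1,5): code 1000 → (2.000,5.569)–(1.263,5.000)
cell (2,0): code 0110 → (2.000,0.571)–(3.000,0.296)
cell (2,5): code 1001 → (3.000,5.834)–(2.000,5.569)
cell (3,0): code 0110 → (3.000,0.296)–(4.000,0.399)
cell (3,5): code 1001 → (4.000,5.734)–(3.000,5.834)
cell (4,0): code 0110 → (4.000,0.399)–(5.000,0.979)
cell (4,5): code 1001 → (5.000,5.176)–(4.000,5.734)
cell (5,0): code 0010 → (5.000,0.979)–(5.023,1.000)
cell (5,1): code 0011 → (5.023,1.000)–(5.767,2.000)
cell (5,2): code 0011 → (5.767,2.000)–(5.967,3.000)
cell (5,3): code 0011 → (5.967,3.000)–(5.820,4.000)
cell (5,4): code 0011 → (5.820,4.000)–(5.183,5.000)
cell (5,5): code 0001 → (5.183,5.000)–(5.000,5.176)
total: 20 segments, chained into 1 closed loop(s), length Σ = 17.298840

segments=20 loops=1 length=17.299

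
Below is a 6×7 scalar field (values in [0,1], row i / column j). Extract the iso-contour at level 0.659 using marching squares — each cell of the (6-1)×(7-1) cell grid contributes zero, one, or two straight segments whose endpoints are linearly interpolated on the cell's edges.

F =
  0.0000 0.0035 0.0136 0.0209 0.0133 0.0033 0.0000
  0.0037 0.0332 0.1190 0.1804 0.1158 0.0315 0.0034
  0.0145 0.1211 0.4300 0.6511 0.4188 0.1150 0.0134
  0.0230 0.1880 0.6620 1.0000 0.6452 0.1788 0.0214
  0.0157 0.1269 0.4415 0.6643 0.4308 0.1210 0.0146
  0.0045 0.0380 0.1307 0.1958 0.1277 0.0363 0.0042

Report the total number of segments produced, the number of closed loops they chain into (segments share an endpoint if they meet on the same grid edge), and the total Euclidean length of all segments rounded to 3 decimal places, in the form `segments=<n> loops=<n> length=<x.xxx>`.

segments=8 loops=1 length=5.600

cell (2,1): code 0100 → (2.987,2.000)–(3.000,1.994)
cell (2,2): code 1100 → (2.023,3.000)–(2.987,2.000)
cell (2,3): code 1000 → (3.000,3.961)–(2.023,3.000)
cell (3,1): code 0010 → (3.000,1.994)–(3.014,2.000)
cell (3,2): code 0111 → (3.014,2.000)–(4.000,2.976)
cell (3,3): code 1001 → (4.000,3.023)–(3.000,3.961)
cell (4,2): code 0010 → (4.000,2.976)–(4.011,3.000)
cell (4,3): code 0001 → (4.011,3.000)–(4.000,3.023)
total: 8 segments, chained into 1 closed loop(s), length Σ = 5.600283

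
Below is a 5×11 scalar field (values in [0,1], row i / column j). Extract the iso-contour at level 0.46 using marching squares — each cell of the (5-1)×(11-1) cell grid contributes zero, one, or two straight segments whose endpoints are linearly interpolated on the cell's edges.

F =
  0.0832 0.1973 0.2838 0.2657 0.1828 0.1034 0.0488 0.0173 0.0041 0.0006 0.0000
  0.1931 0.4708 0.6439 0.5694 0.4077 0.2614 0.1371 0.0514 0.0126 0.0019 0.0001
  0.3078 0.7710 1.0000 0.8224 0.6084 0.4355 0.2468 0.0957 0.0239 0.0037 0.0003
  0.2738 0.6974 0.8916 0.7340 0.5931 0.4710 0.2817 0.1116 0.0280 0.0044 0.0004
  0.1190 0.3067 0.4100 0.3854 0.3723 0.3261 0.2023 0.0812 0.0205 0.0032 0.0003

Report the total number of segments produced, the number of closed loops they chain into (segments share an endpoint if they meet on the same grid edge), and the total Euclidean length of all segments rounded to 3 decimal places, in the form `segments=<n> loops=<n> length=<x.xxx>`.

segments=16 loops=1 length=12.812

cell (0,0): code 0100 → (0.961,1.000)–(1.000,0.961)
cell (0,1): code 1100 → (0.489,2.000)–(0.961,1.000)
cell (0,2): code 1100 → (0.640,3.000)–(0.489,2.000)
cell (0,3): code 1000 → (1.000,3.677)–(0.640,3.000)
cell (1,0): code 0110 → (1.000,0.961)–(2.000,0.329)
cell (1,3): code 1101 → (1.261,4.000)–(1.000,3.677)
cell (1,4): code 1000 → (2.000,4.858)–(1.261,4.000)
cell (2,0): code 0110 → (2.000,0.329)–(3.000,0.440)
cell (2,4): code 1101 → (2.690,5.000)–(2.000,4.858)
cell (2,5): code 1000 → (3.000,5.058)–(2.690,5.000)
cell (3,0): code 0010 → (3.000,0.440)–(3.608,1.000)
cell (3,1): code 0011 → (3.608,1.000)–(3.896,2.000)
cell (3,2): code 0011 → (3.896,2.000)–(3.786,3.000)
cell (3,3): code 0011 → (3.786,3.000)–(3.603,4.000)
cell (3,4): code 0011 → (3.603,4.000)–(3.076,5.000)
cell (3,5): code 0001 → (3.076,5.000)–(3.000,5.058)
total: 16 segments, chained into 1 closed loop(s), length Σ = 12.812069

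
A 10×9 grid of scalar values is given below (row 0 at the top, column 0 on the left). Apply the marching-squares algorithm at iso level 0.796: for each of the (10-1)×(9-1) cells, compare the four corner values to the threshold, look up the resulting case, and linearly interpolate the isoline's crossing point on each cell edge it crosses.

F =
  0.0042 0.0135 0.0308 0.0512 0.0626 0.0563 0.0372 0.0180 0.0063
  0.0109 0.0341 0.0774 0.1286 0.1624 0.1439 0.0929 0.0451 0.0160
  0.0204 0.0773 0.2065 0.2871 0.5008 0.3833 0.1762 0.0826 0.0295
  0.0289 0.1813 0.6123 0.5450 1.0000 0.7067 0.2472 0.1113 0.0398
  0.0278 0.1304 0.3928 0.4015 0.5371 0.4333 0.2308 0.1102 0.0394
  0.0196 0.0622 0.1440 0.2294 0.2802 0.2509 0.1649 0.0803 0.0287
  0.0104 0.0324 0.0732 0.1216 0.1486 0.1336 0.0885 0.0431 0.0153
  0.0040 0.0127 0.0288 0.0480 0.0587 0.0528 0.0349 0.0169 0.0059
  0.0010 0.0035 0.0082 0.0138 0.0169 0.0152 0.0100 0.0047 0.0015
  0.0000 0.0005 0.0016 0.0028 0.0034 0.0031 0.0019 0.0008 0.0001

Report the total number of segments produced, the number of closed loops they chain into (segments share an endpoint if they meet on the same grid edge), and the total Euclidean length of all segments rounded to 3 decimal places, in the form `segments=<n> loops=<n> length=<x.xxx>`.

cell (2,3): code 0100 → (2.591,4.000)–(3.000,3.552)
cell (2,4): code 1000 → (3.000,4.696)–(2.591,4.000)
cell (3,3): code 0010 → (3.000,3.552)–(3.441,4.000)
cell (3,4): code 0001 → (3.441,4.000)–(3.000,4.696)
total: 4 segments, chained into 1 closed loop(s), length Σ = 2.865419

segments=4 loops=1 length=2.865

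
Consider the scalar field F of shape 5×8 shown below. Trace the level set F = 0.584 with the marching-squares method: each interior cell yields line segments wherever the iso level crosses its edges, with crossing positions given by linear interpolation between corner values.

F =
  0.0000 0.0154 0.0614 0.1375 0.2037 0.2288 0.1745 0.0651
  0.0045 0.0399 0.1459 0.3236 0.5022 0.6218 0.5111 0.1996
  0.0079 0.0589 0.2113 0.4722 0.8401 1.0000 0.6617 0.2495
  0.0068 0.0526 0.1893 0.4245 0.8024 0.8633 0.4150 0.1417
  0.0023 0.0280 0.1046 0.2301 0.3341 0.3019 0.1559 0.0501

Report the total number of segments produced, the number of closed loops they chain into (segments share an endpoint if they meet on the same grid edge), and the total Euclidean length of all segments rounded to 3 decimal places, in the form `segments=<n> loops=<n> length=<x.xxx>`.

segments=12 loops=1 length=8.503

cell (0,4): code 0100 → (0.904,5.000)–(1.000,4.684)
cell (0,5): code 1000 → (1.000,5.341)–(0.904,5.000)
cell (1,3): code 0100 → (1.242,4.000)–(2.000,3.304)
cell (1,4): code 1110 → (1.000,4.684)–(1.242,4.000)
cell (1,5): code 1101 → (1.484,6.000)–(1.000,5.341)
cell (1,6): code 1000 → (2.000,6.189)–(1.484,6.000)
cell (2,3): code 0110 → (2.000,3.304)–(3.000,3.422)
cell (2,5): code 1011 → (3.000,5.623)–(2.315,6.000)
cell (2,6): code 0001 → (2.315,6.000)–(2.000,6.189)
cell (3,3): code 0010 → (3.000,3.422)–(3.466,4.000)
cell (3,4): code 0011 → (3.466,4.000)–(3.498,5.000)
cell (3,5): code 0001 → (3.498,5.000)–(3.000,5.623)
total: 12 segments, chained into 1 closed loop(s), length Σ = 8.502662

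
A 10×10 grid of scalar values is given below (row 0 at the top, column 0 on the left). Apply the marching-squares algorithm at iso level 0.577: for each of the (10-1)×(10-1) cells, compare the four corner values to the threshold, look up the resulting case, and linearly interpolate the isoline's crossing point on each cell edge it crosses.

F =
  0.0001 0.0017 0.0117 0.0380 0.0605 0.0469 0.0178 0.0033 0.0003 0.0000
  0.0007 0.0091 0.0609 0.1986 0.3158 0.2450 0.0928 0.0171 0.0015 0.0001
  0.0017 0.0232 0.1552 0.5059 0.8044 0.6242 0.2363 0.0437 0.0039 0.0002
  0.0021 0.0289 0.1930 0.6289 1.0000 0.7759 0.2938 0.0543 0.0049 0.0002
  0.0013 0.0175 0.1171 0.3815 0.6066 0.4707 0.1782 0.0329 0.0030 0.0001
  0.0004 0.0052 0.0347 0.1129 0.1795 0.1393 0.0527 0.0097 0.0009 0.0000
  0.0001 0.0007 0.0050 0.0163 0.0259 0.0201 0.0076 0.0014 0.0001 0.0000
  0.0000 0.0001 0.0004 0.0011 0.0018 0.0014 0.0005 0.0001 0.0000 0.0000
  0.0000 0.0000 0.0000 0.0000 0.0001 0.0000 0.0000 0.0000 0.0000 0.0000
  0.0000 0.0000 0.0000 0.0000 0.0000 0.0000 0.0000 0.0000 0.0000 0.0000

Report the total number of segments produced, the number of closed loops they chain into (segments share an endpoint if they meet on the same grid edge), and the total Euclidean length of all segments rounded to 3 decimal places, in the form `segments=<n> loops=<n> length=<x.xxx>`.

segments=12 loops=1 length=7.649

cell (1,3): code 0100 → (1.535,4.000)–(2.000,3.238)
cell (1,4): code 1100 → (1.876,5.000)–(1.535,4.000)
cell (1,5): code 1000 → (2.000,5.122)–(1.876,5.000)
cell (2,2): code 0100 → (2.578,3.000)–(3.000,2.881)
cell (2,3): code 1110 → (2.000,3.238)–(2.578,3.000)
cell (2,5): code 1001 → (3.000,5.413)–(2.000,5.122)
cell (3,2): code 0010 → (3.000,2.881)–(3.210,3.000)
cell (3,3): code 0111 → (3.210,3.000)–(4.000,3.869)
cell (3,4): code 1011 → (4.000,4.218)–(3.652,5.000)
cell (3,5): code 0001 → (3.652,5.000)–(3.000,5.413)
cell (4,3): code 0010 → (4.000,3.869)–(4.069,4.000)
cell (4,4): code 0001 → (4.069,4.000)–(4.000,4.218)
total: 12 segments, chained into 1 closed loop(s), length Σ = 7.648569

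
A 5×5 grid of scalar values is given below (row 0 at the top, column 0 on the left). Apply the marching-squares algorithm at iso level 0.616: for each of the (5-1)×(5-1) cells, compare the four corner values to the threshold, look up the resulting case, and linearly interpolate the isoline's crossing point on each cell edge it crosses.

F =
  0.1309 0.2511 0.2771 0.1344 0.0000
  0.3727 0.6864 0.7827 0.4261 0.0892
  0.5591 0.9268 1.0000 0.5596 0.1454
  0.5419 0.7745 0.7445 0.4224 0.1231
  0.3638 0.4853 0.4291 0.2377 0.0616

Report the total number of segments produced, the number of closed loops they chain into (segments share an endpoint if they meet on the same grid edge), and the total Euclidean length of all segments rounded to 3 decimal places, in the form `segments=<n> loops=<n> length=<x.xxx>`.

segments=10 loops=1 length=8.693

cell (0,0): code 0100 → (0.838,1.000)–(1.000,0.776)
cell (0,1): code 1100 → (0.670,2.000)–(0.838,1.000)
cell (0,2): code 1000 → (1.000,2.467)–(0.670,2.000)
cell (1,0): code 0110 → (1.000,0.776)–(2.000,0.155)
cell (1,2): code 1001 → (2.000,2.872)–(1.000,2.467)
cell (2,0): code 0110 → (2.000,0.155)–(3.000,0.319)
cell (2,2): code 1001 → (3.000,2.399)–(2.000,2.872)
cell (3,0): code 0010 → (3.000,0.319)–(3.548,1.000)
cell (3,1): code 0011 → (3.548,1.000)–(3.407,2.000)
cell (3,2): code 0001 → (3.407,2.000)–(3.000,2.399)
total: 10 segments, chained into 1 closed loop(s), length Σ = 8.692511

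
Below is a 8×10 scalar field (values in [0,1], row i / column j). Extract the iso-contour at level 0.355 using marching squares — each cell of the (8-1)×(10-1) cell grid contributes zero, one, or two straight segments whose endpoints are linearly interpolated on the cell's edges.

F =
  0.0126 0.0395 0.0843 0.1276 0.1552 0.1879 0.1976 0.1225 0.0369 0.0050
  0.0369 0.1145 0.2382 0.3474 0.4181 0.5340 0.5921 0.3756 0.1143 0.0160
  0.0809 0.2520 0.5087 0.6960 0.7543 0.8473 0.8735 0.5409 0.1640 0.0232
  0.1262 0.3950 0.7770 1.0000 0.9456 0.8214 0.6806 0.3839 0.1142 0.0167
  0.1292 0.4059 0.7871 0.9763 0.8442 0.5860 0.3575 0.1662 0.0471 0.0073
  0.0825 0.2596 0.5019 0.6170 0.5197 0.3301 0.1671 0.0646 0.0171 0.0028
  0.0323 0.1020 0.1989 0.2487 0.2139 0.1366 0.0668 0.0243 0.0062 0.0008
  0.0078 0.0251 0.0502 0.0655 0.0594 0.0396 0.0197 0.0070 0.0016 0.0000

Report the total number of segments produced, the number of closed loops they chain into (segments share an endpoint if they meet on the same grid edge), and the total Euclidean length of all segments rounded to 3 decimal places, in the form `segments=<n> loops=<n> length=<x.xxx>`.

cell (0,3): code 0100 → (0.760,4.000)–(1.000,3.107)
cell (0,4): code 1100 → (0.483,5.000)–(0.760,4.000)
cell (0,5): code 1100 → (0.399,6.000)–(0.483,5.000)
cell (0,6): code 1100 → (0.919,7.000)–(0.399,6.000)
cell (0,7): code 1000 → (1.000,7.079)–(0.919,7.000)
cell (1,1): code 0100 → (1.432,2.000)–(2.000,1.401)
cell (1,2): code 1100 → (1.022,3.000)–(1.432,2.000)
cell (1,3): code 1110 → (1.000,3.107)–(1.022,3.000)
cell (1,7): code 1001 → (2.000,7.493)–(1.000,7.079)
cell (2,0): code 0100 → (2.720,1.000)–(3.000,0.851)
cell (2,1): code 1110 → (2.000,1.401)–(2.720,1.000)
cell (2,7): code 1001 → (3.000,7.107)–(2.000,7.493)
cell (3,0): code 0110 → (3.000,0.851)–(4.000,0.816)
cell (3,6): code 1011 → (4.000,6.013)–(3.133,7.000)
cell (3,7): code 0001 → (3.133,7.000)–(3.000,7.107)
cell (4,0): code 0010 → (4.000,0.816)–(4.348,1.000)
cell (4,1): code 0111 → (4.348,1.000)–(5.000,1.394)
cell (4,4): code 1011 → (5.000,4.869)–(4.903,5.000)
cell (4,5): code 0011 → (4.903,5.000)–(4.013,6.000)
cell (4,6): code 0001 → (4.013,6.000)–(4.000,6.013)
cell (5,1): code 0010 → (5.000,1.394)–(5.485,2.000)
cell (5,2): code 0011 → (5.485,2.000)–(5.711,3.000)
cell (5,3): code 0011 → (5.711,3.000)–(5.539,4.000)
cell (5,4): code 0001 → (5.539,4.000)–(5.000,4.869)
total: 24 segments, chained into 1 closed loop(s), length Σ = 18.516592

segments=24 loops=1 length=18.517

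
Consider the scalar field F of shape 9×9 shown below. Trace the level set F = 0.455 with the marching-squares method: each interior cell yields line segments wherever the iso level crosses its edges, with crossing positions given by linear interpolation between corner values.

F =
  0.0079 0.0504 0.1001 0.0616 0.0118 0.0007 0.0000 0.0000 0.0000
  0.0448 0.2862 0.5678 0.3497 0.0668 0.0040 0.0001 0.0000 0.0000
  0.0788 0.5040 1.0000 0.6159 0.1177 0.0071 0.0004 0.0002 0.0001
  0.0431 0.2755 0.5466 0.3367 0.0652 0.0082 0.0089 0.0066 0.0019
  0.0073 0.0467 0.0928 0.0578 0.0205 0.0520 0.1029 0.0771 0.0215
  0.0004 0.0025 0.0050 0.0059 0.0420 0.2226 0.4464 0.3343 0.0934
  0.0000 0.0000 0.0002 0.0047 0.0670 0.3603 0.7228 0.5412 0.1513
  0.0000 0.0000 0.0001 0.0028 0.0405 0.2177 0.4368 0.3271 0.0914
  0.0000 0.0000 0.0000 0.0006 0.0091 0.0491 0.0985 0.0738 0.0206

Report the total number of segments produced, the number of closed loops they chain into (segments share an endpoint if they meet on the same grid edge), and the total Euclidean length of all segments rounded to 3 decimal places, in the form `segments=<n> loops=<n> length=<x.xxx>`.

segments=18 loops=2 length=12.709

cell (0,1): code 0100 → (0.759,2.000)–(1.000,1.599)
cell (0,2): code 1000 → (1.000,2.517)–(0.759,2.000)
cell (1,0): code 0100 → (1.775,1.000)–(2.000,0.885)
cell (1,1): code 1110 → (1.000,1.599)–(1.775,1.000)
cell (1,2): code 1101 → (1.396,3.000)–(1.000,2.517)
cell (1,3): code 1000 → (2.000,3.323)–(1.396,3.000)
cell (2,0): code 0010 → (2.000,0.885)–(2.214,1.000)
cell (2,1): code 0111 → (2.214,1.000)–(3.000,1.662)
cell (2,2): code 1011 → (3.000,2.436)–(2.576,3.000)
cell (2,3): code 0001 → (2.576,3.000)–(2.000,3.323)
cell (3,1): code 0010 → (3.000,1.662)–(3.202,2.000)
cell (3,2): code 0001 → (3.202,2.000)–(3.000,2.436)
cell (5,5): code 0100 → (5.031,6.000)–(6.000,5.261)
cell (5,6): code 1100 → (5.583,7.000)–(5.031,6.000)
cell (5,7): code 1000 → (6.000,7.221)–(5.583,7.000)
cell (6,5): code 0010 → (6.000,5.261)–(6.936,6.000)
cell (6,6): code 0011 → (6.936,6.000)–(6.403,7.000)
cell (6,7): code 0001 → (6.403,7.000)–(6.000,7.221)
total: 18 segments, chained into 2 closed loop(s), length Σ = 12.709178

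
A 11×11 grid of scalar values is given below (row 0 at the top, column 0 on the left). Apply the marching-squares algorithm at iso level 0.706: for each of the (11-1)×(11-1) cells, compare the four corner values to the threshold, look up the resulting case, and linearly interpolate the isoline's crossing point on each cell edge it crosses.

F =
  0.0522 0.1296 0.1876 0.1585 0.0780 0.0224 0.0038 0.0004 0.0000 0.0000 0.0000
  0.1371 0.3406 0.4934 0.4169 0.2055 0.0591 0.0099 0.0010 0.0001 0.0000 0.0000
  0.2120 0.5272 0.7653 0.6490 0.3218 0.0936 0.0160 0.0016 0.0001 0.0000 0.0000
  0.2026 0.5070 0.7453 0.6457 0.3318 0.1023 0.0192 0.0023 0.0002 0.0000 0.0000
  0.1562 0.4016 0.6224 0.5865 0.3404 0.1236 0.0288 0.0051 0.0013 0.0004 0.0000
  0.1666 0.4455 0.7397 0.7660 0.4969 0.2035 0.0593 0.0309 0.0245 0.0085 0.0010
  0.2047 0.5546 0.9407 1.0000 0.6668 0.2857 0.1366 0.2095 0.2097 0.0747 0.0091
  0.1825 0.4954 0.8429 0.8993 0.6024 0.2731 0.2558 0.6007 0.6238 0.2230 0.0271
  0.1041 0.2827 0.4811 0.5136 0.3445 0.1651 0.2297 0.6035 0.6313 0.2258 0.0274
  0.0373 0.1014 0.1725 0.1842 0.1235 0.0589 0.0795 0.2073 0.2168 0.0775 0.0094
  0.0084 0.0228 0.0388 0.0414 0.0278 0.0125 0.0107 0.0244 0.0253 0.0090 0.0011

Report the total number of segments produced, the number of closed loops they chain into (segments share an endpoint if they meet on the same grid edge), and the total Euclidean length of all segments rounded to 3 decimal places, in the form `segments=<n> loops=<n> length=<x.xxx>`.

cell (1,1): code 0100 → (1.782,2.000)–(2.000,1.751)
cell (1,2): code 1000 → (2.000,2.510)–(1.782,2.000)
cell (2,1): code 0110 → (2.000,1.751)–(3.000,1.835)
cell (2,2): code 1001 → (3.000,2.395)–(2.000,2.510)
cell (3,1): code 0010 → (3.000,1.835)–(3.320,2.000)
cell (3,2): code 0001 → (3.320,2.000)–(3.000,2.395)
cell (4,1): code 0100 → (4.713,2.000)–(5.000,1.885)
cell (4,2): code 1100 → (4.666,3.000)–(4.713,2.000)
cell (4,3): code 1000 → (5.000,3.223)–(4.666,3.000)
cell (5,1): code 0110 → (5.000,1.885)–(6.000,1.392)
cell (5,3): code 1001 → (6.000,3.882)–(5.000,3.223)
cell (6,1): code 0110 → (6.000,1.392)–(7.000,1.606)
cell (6,3): code 1001 → (7.000,3.651)–(6.000,3.882)
cell (7,1): code 0010 → (7.000,1.606)–(7.378,2.000)
cell (7,2): code 0011 → (7.378,2.000)–(7.501,3.000)
cell (7,3): code 0001 → (7.501,3.000)–(7.000,3.651)
total: 16 segments, chained into 2 closed loop(s), length Σ = 12.212935

segments=16 loops=2 length=12.213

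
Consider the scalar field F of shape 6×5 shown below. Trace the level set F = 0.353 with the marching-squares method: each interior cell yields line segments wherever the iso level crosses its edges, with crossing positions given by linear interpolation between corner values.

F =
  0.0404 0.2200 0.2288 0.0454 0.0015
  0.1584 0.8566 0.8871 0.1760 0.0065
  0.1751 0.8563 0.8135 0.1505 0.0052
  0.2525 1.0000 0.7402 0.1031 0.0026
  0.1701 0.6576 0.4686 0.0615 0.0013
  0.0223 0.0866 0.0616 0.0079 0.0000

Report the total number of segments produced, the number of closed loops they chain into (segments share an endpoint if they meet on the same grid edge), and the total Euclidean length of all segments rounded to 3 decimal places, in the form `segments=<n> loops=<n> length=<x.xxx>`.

segments=12 loops=1 length=11.523

cell (0,0): code 0100 → (0.209,1.000)–(1.000,0.279)
cell (0,1): code 1100 → (0.189,2.000)–(0.209,1.000)
cell (0,2): code 1000 → (1.000,2.751)–(0.189,2.000)
cell (1,0): code 0110 → (1.000,0.279)–(2.000,0.261)
cell (1,2): code 1001 → (2.000,2.695)–(1.000,2.751)
cell (2,0): code 0110 → (2.000,0.261)–(3.000,0.134)
cell (2,2): code 1001 → (3.000,2.608)–(2.000,2.695)
cell (3,0): code 0110 → (3.000,0.134)–(4.000,0.375)
cell (3,2): code 1001 → (4.000,2.284)–(3.000,2.608)
cell (4,0): code 0010 → (4.000,0.375)–(4.533,1.000)
cell (4,1): code 0011 → (4.533,1.000)–(4.284,2.000)
cell (4,2): code 0001 → (4.284,2.000)–(4.000,2.284)
total: 12 segments, chained into 1 closed loop(s), length Σ = 11.523384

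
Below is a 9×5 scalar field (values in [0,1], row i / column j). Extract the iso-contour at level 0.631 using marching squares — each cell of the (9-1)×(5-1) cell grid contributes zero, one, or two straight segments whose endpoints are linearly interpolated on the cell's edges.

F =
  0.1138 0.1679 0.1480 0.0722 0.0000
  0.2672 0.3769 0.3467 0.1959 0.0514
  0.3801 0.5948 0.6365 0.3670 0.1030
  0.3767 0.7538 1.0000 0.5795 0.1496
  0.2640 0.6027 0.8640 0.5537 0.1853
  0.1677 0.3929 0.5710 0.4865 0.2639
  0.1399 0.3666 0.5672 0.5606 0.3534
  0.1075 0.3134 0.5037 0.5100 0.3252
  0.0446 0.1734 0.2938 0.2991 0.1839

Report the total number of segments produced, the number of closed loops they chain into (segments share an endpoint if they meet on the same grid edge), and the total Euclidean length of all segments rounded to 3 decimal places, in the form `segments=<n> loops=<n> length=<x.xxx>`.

cell (1,1): code 0100 → (1.981,2.000)–(2.000,1.868)
cell (1,2): code 1000 → (2.000,2.020)–(1.981,2.000)
cell (2,0): code 0100 → (2.228,1.000)–(3.000,0.674)
cell (2,1): code 1110 → (2.000,1.868)–(2.228,1.000)
cell (2,2): code 1001 → (3.000,2.878)–(2.000,2.020)
cell (3,0): code 0010 → (3.000,0.674)–(3.813,1.000)
cell (3,1): code 0111 → (3.813,1.000)–(4.000,1.108)
cell (3,2): code 1001 → (4.000,2.751)–(3.000,2.878)
cell (4,1): code 0010 → (4.000,1.108)–(4.795,2.000)
cell (4,2): code 0001 → (4.795,2.000)–(4.000,2.751)
total: 10 segments, chained into 1 closed loop(s), length Σ = 7.602173

segments=10 loops=1 length=7.602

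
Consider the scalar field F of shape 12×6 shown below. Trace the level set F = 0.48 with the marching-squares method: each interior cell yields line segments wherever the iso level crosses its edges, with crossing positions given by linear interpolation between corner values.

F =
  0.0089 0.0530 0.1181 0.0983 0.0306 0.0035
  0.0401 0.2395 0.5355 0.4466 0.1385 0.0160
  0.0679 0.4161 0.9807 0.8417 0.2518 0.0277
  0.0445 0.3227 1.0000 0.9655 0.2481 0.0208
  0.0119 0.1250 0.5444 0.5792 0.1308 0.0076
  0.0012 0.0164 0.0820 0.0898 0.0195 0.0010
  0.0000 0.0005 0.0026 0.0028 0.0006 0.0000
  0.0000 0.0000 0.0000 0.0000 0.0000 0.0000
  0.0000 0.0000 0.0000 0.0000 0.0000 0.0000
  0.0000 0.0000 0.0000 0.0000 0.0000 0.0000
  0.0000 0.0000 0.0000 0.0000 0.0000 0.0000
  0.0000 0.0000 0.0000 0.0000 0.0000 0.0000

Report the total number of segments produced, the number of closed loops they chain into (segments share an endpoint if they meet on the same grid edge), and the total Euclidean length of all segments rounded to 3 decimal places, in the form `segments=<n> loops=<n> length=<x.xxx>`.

cell (0,1): code 0100 → (0.867,2.000)–(1.000,1.812)
cell (0,2): code 1000 → (1.000,2.624)–(0.867,2.000)
cell (1,1): code 0110 → (1.000,1.812)–(2.000,1.113)
cell (1,2): code 1101 → (1.085,3.000)–(1.000,2.624)
cell (1,3): code 1000 → (2.000,3.613)–(1.085,3.000)
cell (2,1): code 0110 → (2.000,1.113)–(3.000,1.232)
cell (2,3): code 1001 → (3.000,3.677)–(2.000,3.613)
cell (3,1): code 0110 → (3.000,1.232)–(4.000,1.846)
cell (3,3): code 1001 → (4.000,3.221)–(3.000,3.677)
cell (4,1): code 0010 → (4.000,1.846)–(4.139,2.000)
cell (4,2): code 0011 → (4.139,2.000)–(4.203,3.000)
cell (4,3): code 0001 → (4.203,3.000)–(4.000,3.221)
total: 12 segments, chained into 1 closed loop(s), length Σ = 9.366226

segments=12 loops=1 length=9.366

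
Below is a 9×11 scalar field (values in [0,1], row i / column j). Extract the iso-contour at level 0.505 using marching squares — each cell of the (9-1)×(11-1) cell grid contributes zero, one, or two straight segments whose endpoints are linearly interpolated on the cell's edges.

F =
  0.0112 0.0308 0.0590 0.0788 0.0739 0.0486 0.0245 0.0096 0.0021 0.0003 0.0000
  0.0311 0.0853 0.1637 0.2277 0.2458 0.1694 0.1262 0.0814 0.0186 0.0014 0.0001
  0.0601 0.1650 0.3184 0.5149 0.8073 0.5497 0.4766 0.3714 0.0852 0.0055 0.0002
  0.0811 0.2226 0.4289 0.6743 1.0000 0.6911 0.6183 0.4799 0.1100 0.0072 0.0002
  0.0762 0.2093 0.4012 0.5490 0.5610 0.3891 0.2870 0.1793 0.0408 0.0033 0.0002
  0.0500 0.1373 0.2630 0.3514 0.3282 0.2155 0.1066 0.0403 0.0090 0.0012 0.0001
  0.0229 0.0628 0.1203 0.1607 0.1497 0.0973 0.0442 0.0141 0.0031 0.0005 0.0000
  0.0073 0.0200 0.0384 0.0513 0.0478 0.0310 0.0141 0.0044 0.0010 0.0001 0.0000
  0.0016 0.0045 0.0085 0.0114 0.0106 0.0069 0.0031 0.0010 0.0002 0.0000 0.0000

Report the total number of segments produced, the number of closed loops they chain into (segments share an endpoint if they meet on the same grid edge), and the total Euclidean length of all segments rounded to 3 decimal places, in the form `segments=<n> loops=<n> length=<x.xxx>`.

cell (1,2): code 0100 → (1.966,3.000)–(2.000,2.950)
cell (1,3): code 1100 → (1.462,4.000)–(1.966,3.000)
cell (1,4): code 1100 → (1.882,5.000)–(1.462,4.000)
cell (1,5): code 1000 → (2.000,5.611)–(1.882,5.000)
cell (2,2): code 0110 → (2.000,2.950)–(3.000,2.310)
cell (2,5): code 1101 → (2.200,6.000)–(2.000,5.611)
cell (2,6): code 1000 → (3.000,6.819)–(2.200,6.000)
cell (3,2): code 0110 → (3.000,2.310)–(4.000,2.702)
cell (3,4): code 1011 → (4.000,4.326)–(3.616,5.000)
cell (3,5): code 0011 → (3.616,5.000)–(3.342,6.000)
cell (3,6): code 0001 → (3.342,6.000)–(3.000,6.819)
cell (4,2): code 0010 → (4.000,2.702)–(4.223,3.000)
cell (4,3): code 0011 → (4.223,3.000)–(4.241,4.000)
cell (4,4): code 0001 → (4.241,4.000)–(4.000,4.326)
total: 14 segments, chained into 1 closed loop(s), length Σ = 11.207924

segments=14 loops=1 length=11.208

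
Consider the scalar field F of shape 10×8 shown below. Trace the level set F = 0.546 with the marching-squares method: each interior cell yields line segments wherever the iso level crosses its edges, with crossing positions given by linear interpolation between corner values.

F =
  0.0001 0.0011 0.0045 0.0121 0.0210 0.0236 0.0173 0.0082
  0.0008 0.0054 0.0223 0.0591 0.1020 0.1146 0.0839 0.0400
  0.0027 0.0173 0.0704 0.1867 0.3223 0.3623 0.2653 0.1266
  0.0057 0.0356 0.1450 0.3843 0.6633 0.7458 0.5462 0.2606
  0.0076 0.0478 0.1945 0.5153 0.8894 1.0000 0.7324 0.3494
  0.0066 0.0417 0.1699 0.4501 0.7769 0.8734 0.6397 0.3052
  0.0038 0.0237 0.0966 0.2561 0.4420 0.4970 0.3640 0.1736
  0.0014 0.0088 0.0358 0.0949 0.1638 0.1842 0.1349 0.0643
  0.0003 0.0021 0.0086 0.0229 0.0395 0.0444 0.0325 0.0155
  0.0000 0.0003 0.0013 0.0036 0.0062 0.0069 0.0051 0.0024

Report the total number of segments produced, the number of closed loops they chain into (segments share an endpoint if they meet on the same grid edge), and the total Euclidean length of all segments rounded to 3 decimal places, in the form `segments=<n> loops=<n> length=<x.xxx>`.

cell (2,3): code 0100 → (2.656,4.000)–(3.000,3.580)
cell (2,4): code 1100 → (2.479,5.000)–(2.656,4.000)
cell (2,5): code 1100 → (2.999,6.000)–(2.479,5.000)
cell (2,6): code 1000 → (3.000,6.001)–(2.999,6.000)
cell (3,3): code 0110 → (3.000,3.580)–(4.000,3.082)
cell (3,6): code 1001 → (4.000,6.487)–(3.000,6.001)
cell (4,3): code 0110 → (4.000,3.082)–(5.000,3.293)
cell (4,6): code 1001 → (5.000,6.280)–(4.000,6.487)
cell (5,3): code 0010 → (5.000,3.293)–(5.689,4.000)
cell (5,4): code 0011 → (5.689,4.000)–(5.870,5.000)
cell (5,5): code 0011 → (5.870,5.000)–(5.340,6.000)
cell (5,6): code 0001 → (5.340,6.000)–(5.000,6.280)
total: 12 segments, chained into 1 closed loop(s), length Σ = 10.534488

segments=12 loops=1 length=10.534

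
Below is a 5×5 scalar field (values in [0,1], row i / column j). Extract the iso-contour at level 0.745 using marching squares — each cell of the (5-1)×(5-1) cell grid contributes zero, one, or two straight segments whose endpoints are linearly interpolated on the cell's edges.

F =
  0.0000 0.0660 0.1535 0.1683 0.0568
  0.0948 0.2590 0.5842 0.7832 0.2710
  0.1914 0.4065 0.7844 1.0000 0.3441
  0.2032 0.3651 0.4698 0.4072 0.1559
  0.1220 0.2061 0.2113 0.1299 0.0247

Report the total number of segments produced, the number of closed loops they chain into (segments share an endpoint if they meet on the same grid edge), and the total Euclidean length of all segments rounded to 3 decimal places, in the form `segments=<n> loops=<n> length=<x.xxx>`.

segments=8 loops=1 length=4.497

cell (0,2): code 0100 → (0.938,3.000)–(1.000,2.808)
cell (0,3): code 1000 → (1.000,3.075)–(0.938,3.000)
cell (1,1): code 0100 → (1.803,2.000)–(2.000,1.896)
cell (1,2): code 1110 → (1.000,2.808)–(1.803,2.000)
cell (1,3): code 1001 → (2.000,3.389)–(1.000,3.075)
cell (2,1): code 0010 → (2.000,1.896)–(2.125,2.000)
cell (2,2): code 0011 → (2.125,2.000)–(2.430,3.000)
cell (2,3): code 0001 → (2.430,3.000)–(2.000,3.389)
total: 8 segments, chained into 1 closed loop(s), length Σ = 4.497292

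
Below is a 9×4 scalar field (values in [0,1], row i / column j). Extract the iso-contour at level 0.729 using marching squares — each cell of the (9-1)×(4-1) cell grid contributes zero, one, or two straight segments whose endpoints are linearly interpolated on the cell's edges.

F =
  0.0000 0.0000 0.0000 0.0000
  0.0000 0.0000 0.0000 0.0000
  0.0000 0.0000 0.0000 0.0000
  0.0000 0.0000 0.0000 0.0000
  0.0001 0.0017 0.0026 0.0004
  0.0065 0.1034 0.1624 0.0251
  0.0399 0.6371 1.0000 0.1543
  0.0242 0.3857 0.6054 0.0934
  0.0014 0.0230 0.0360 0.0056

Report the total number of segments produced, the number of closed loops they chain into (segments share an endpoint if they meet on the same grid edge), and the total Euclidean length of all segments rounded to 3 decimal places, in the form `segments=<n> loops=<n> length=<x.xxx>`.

cell (5,1): code 0100 → (5.676,2.000)–(6.000,1.253)
cell (5,2): code 1000 → (6.000,2.320)–(5.676,2.000)
cell (6,1): code 0010 → (6.000,1.253)–(6.687,2.000)
cell (6,2): code 0001 → (6.687,2.000)–(6.000,2.320)
total: 4 segments, chained into 1 closed loop(s), length Σ = 3.041613

segments=4 loops=1 length=3.042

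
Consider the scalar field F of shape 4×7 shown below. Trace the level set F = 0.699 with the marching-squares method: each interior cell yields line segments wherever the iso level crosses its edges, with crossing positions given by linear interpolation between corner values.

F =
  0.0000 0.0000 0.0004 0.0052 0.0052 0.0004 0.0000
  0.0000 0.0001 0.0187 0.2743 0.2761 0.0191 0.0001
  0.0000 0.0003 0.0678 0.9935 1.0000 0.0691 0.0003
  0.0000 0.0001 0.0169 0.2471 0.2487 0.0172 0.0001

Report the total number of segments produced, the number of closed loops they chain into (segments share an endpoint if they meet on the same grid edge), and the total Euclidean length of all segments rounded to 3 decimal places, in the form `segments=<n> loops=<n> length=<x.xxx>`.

cell (1,2): code 0100 → (1.591,3.000)–(2.000,2.682)
cell (1,3): code 1100 → (1.584,4.000)–(1.591,3.000)
cell (1,4): code 1000 → (2.000,4.323)–(1.584,4.000)
cell (2,2): code 0010 → (2.000,2.682)–(2.395,3.000)
cell (2,3): code 0011 → (2.395,3.000)–(2.401,4.000)
cell (2,4): code 0001 → (2.401,4.000)–(2.000,4.323)
total: 6 segments, chained into 1 closed loop(s), length Σ = 4.066996

segments=6 loops=1 length=4.067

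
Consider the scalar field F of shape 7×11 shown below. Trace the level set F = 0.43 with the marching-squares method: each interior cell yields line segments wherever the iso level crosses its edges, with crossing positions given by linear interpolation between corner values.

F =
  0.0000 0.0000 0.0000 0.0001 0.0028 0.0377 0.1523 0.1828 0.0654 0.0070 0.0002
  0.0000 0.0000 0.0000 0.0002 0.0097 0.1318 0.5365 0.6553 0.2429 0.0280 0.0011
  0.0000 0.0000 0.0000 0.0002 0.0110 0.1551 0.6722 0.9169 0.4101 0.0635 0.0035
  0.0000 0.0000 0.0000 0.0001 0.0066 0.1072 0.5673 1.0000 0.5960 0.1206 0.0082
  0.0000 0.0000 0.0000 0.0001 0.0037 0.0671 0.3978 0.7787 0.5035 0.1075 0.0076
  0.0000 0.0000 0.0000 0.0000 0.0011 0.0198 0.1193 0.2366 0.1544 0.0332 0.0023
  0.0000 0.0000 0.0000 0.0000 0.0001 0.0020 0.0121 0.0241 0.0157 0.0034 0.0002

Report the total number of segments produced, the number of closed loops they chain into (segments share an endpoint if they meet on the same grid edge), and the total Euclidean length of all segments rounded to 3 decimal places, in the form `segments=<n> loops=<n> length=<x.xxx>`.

segments=14 loops=1 length=10.891

cell (0,5): code 0100 → (0.723,6.000)–(1.000,5.737)
cell (0,6): code 1100 → (0.523,7.000)–(0.723,6.000)
cell (0,7): code 1000 → (1.000,7.546)–(0.523,7.000)
cell (1,5): code 0110 → (1.000,5.737)–(2.000,5.532)
cell (1,7): code 1001 → (2.000,7.961)–(1.000,7.546)
cell (2,5): code 0110 → (2.000,5.532)–(3.000,5.702)
cell (2,7): code 1101 → (2.107,8.000)–(2.000,7.961)
cell (2,8): code 1000 → (3.000,8.349)–(2.107,8.000)
cell (3,5): code 0010 → (3.000,5.702)–(3.810,6.000)
cell (3,6): code 0111 → (3.810,6.000)–(4.000,6.085)
cell (3,8): code 1001 → (4.000,8.186)–(3.000,8.349)
cell (4,6): code 0010 → (4.000,6.085)–(4.643,7.000)
cell (4,7): code 0011 → (4.643,7.000)–(4.211,8.000)
cell (4,8): code 0001 → (4.211,8.000)–(4.000,8.186)
total: 14 segments, chained into 1 closed loop(s), length Σ = 10.891152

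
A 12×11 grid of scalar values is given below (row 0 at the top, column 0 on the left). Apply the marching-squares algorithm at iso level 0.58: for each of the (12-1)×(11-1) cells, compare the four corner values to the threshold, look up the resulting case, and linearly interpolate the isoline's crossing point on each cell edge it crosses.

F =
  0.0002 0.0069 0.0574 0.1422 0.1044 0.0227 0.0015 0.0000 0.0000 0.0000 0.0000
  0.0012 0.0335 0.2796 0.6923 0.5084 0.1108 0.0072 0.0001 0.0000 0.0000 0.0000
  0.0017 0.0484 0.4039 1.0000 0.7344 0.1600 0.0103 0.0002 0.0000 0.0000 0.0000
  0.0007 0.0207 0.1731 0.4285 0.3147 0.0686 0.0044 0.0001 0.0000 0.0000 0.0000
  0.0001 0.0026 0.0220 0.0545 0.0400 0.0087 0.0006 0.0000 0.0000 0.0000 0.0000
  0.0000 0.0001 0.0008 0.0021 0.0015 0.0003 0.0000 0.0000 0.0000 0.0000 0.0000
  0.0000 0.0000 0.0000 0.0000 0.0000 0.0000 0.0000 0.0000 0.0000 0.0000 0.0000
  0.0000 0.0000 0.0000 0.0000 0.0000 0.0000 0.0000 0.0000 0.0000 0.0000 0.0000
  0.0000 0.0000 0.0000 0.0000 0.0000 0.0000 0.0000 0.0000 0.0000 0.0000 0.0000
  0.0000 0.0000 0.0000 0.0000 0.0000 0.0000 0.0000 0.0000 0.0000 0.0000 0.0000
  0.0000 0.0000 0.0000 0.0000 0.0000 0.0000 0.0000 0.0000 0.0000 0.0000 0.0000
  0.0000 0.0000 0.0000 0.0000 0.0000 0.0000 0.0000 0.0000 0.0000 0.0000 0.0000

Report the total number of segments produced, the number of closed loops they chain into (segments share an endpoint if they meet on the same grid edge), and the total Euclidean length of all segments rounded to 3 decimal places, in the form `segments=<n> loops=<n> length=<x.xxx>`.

cell (0,2): code 0100 → (0.796,3.000)–(1.000,2.728)
cell (0,3): code 1000 → (1.000,3.611)–(0.796,3.000)
cell (1,2): code 0110 → (1.000,2.728)–(2.000,2.295)
cell (1,3): code 1101 → (1.317,4.000)–(1.000,3.611)
cell (1,4): code 1000 → (2.000,4.269)–(1.317,4.000)
cell (2,2): code 0010 → (2.000,2.295)–(2.735,3.000)
cell (2,3): code 0011 → (2.735,3.000)–(2.368,4.000)
cell (2,4): code 0001 → (2.368,4.000)–(2.000,4.269)
total: 8 segments, chained into 1 closed loop(s), length Σ = 5.848627

segments=8 loops=1 length=5.849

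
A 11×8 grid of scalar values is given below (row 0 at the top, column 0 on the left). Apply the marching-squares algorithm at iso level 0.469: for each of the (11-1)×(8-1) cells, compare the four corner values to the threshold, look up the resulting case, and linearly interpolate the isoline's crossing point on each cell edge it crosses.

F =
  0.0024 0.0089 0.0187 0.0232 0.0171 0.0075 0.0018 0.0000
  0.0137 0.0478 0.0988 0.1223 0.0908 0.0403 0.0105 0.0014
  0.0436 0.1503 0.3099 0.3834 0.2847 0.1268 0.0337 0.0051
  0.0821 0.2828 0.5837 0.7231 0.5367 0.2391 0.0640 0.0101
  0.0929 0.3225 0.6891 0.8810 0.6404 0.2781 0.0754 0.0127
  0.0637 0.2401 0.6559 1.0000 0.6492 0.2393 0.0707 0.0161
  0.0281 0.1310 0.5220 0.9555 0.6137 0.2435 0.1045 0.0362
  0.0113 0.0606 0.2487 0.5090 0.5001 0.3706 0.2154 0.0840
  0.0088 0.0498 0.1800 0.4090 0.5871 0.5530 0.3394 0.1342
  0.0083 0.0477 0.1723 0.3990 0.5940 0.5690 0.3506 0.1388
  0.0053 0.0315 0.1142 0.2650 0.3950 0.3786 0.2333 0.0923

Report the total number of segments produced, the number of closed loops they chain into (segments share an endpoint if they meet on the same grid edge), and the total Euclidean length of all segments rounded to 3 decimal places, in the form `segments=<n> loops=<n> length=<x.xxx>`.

segments=22 loops=1 length=18.867

cell (2,1): code 0100 → (2.581,2.000)–(3.000,1.619)
cell (2,2): code 1100 → (2.252,3.000)–(2.581,2.000)
cell (2,3): code 1100 → (2.731,4.000)–(2.252,3.000)
cell (2,4): code 1000 → (3.000,4.227)–(2.731,4.000)
cell (3,1): code 0110 → (3.000,1.619)–(4.000,1.400)
cell (3,4): code 1001 → (4.000,4.473)–(3.000,4.227)
cell (4,1): code 0110 → (4.000,1.400)–(5.000,1.551)
cell (4,4): code 1001 → (5.000,4.440)–(4.000,4.473)
cell (5,1): code 0110 → (5.000,1.551)–(6.000,1.864)
cell (5,4): code 1001 → (6.000,4.391)–(5.000,4.440)
cell (6,1): code 0010 → (6.000,1.864)–(6.194,2.000)
cell (6,2): code 0111 → (6.194,2.000)–(7.000,2.846)
cell (6,4): code 1001 → (7.000,4.240)–(6.000,4.391)
cell (7,2): code 0010 → (7.000,2.846)–(7.400,3.000)
cell (7,3): code 0111 → (7.400,3.000)–(8.000,3.337)
cell (7,4): code 1101 → (7.539,5.000)–(7.000,4.240)
cell (7,5): code 1000 → (8.000,5.393)–(7.539,5.000)
cell (8,3): code 0110 → (8.000,3.337)–(9.000,3.359)
cell (8,5): code 1001 → (9.000,5.458)–(8.000,5.393)
cell (9,3): code 0010 → (9.000,3.359)–(9.628,4.000)
cell (9,4): code 0011 → (9.628,4.000)–(9.525,5.000)
cell (9,5): code 0001 → (9.525,5.000)–(9.000,5.458)
total: 22 segments, chained into 1 closed loop(s), length Σ = 18.867404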